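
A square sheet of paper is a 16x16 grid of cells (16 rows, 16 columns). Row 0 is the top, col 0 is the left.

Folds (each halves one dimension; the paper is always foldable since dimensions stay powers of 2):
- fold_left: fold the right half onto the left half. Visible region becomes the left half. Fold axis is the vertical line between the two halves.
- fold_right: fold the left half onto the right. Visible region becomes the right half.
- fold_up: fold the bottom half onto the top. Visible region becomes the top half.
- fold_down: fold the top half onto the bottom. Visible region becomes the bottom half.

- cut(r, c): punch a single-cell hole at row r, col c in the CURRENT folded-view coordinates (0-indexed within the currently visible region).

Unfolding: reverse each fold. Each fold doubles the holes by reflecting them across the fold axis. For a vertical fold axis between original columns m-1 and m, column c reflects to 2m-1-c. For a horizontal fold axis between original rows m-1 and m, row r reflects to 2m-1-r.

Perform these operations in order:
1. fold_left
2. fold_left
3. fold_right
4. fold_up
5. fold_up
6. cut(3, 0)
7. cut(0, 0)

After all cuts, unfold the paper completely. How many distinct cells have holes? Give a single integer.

Op 1 fold_left: fold axis v@8; visible region now rows[0,16) x cols[0,8) = 16x8
Op 2 fold_left: fold axis v@4; visible region now rows[0,16) x cols[0,4) = 16x4
Op 3 fold_right: fold axis v@2; visible region now rows[0,16) x cols[2,4) = 16x2
Op 4 fold_up: fold axis h@8; visible region now rows[0,8) x cols[2,4) = 8x2
Op 5 fold_up: fold axis h@4; visible region now rows[0,4) x cols[2,4) = 4x2
Op 6 cut(3, 0): punch at orig (3,2); cuts so far [(3, 2)]; region rows[0,4) x cols[2,4) = 4x2
Op 7 cut(0, 0): punch at orig (0,2); cuts so far [(0, 2), (3, 2)]; region rows[0,4) x cols[2,4) = 4x2
Unfold 1 (reflect across h@4): 4 holes -> [(0, 2), (3, 2), (4, 2), (7, 2)]
Unfold 2 (reflect across h@8): 8 holes -> [(0, 2), (3, 2), (4, 2), (7, 2), (8, 2), (11, 2), (12, 2), (15, 2)]
Unfold 3 (reflect across v@2): 16 holes -> [(0, 1), (0, 2), (3, 1), (3, 2), (4, 1), (4, 2), (7, 1), (7, 2), (8, 1), (8, 2), (11, 1), (11, 2), (12, 1), (12, 2), (15, 1), (15, 2)]
Unfold 4 (reflect across v@4): 32 holes -> [(0, 1), (0, 2), (0, 5), (0, 6), (3, 1), (3, 2), (3, 5), (3, 6), (4, 1), (4, 2), (4, 5), (4, 6), (7, 1), (7, 2), (7, 5), (7, 6), (8, 1), (8, 2), (8, 5), (8, 6), (11, 1), (11, 2), (11, 5), (11, 6), (12, 1), (12, 2), (12, 5), (12, 6), (15, 1), (15, 2), (15, 5), (15, 6)]
Unfold 5 (reflect across v@8): 64 holes -> [(0, 1), (0, 2), (0, 5), (0, 6), (0, 9), (0, 10), (0, 13), (0, 14), (3, 1), (3, 2), (3, 5), (3, 6), (3, 9), (3, 10), (3, 13), (3, 14), (4, 1), (4, 2), (4, 5), (4, 6), (4, 9), (4, 10), (4, 13), (4, 14), (7, 1), (7, 2), (7, 5), (7, 6), (7, 9), (7, 10), (7, 13), (7, 14), (8, 1), (8, 2), (8, 5), (8, 6), (8, 9), (8, 10), (8, 13), (8, 14), (11, 1), (11, 2), (11, 5), (11, 6), (11, 9), (11, 10), (11, 13), (11, 14), (12, 1), (12, 2), (12, 5), (12, 6), (12, 9), (12, 10), (12, 13), (12, 14), (15, 1), (15, 2), (15, 5), (15, 6), (15, 9), (15, 10), (15, 13), (15, 14)]

Answer: 64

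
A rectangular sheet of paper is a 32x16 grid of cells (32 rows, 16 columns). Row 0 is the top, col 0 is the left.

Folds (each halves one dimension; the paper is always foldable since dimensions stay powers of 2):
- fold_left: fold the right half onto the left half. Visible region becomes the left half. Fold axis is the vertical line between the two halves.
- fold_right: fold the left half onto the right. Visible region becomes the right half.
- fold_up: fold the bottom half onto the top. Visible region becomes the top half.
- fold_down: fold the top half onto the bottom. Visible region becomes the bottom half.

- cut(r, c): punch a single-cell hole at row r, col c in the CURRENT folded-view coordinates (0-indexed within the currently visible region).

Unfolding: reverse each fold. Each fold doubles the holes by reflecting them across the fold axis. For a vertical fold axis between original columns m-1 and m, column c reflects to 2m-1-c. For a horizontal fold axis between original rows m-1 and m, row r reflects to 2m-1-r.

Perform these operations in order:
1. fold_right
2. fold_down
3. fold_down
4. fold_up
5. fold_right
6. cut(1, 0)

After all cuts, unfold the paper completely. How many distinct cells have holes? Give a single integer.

Answer: 32

Derivation:
Op 1 fold_right: fold axis v@8; visible region now rows[0,32) x cols[8,16) = 32x8
Op 2 fold_down: fold axis h@16; visible region now rows[16,32) x cols[8,16) = 16x8
Op 3 fold_down: fold axis h@24; visible region now rows[24,32) x cols[8,16) = 8x8
Op 4 fold_up: fold axis h@28; visible region now rows[24,28) x cols[8,16) = 4x8
Op 5 fold_right: fold axis v@12; visible region now rows[24,28) x cols[12,16) = 4x4
Op 6 cut(1, 0): punch at orig (25,12); cuts so far [(25, 12)]; region rows[24,28) x cols[12,16) = 4x4
Unfold 1 (reflect across v@12): 2 holes -> [(25, 11), (25, 12)]
Unfold 2 (reflect across h@28): 4 holes -> [(25, 11), (25, 12), (30, 11), (30, 12)]
Unfold 3 (reflect across h@24): 8 holes -> [(17, 11), (17, 12), (22, 11), (22, 12), (25, 11), (25, 12), (30, 11), (30, 12)]
Unfold 4 (reflect across h@16): 16 holes -> [(1, 11), (1, 12), (6, 11), (6, 12), (9, 11), (9, 12), (14, 11), (14, 12), (17, 11), (17, 12), (22, 11), (22, 12), (25, 11), (25, 12), (30, 11), (30, 12)]
Unfold 5 (reflect across v@8): 32 holes -> [(1, 3), (1, 4), (1, 11), (1, 12), (6, 3), (6, 4), (6, 11), (6, 12), (9, 3), (9, 4), (9, 11), (9, 12), (14, 3), (14, 4), (14, 11), (14, 12), (17, 3), (17, 4), (17, 11), (17, 12), (22, 3), (22, 4), (22, 11), (22, 12), (25, 3), (25, 4), (25, 11), (25, 12), (30, 3), (30, 4), (30, 11), (30, 12)]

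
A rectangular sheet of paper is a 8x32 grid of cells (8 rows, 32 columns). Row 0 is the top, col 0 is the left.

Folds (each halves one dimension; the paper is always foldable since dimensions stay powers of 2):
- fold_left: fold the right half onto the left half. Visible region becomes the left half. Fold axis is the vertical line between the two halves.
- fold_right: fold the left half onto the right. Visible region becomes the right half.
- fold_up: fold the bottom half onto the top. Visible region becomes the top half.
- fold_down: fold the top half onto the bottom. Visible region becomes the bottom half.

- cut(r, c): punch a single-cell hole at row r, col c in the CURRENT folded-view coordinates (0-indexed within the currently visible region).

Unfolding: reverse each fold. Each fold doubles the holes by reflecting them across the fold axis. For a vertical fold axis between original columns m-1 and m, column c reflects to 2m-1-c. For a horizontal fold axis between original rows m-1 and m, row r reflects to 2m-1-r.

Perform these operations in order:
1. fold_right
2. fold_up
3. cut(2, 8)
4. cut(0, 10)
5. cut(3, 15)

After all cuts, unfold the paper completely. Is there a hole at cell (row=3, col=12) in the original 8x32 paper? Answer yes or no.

Answer: no

Derivation:
Op 1 fold_right: fold axis v@16; visible region now rows[0,8) x cols[16,32) = 8x16
Op 2 fold_up: fold axis h@4; visible region now rows[0,4) x cols[16,32) = 4x16
Op 3 cut(2, 8): punch at orig (2,24); cuts so far [(2, 24)]; region rows[0,4) x cols[16,32) = 4x16
Op 4 cut(0, 10): punch at orig (0,26); cuts so far [(0, 26), (2, 24)]; region rows[0,4) x cols[16,32) = 4x16
Op 5 cut(3, 15): punch at orig (3,31); cuts so far [(0, 26), (2, 24), (3, 31)]; region rows[0,4) x cols[16,32) = 4x16
Unfold 1 (reflect across h@4): 6 holes -> [(0, 26), (2, 24), (3, 31), (4, 31), (5, 24), (7, 26)]
Unfold 2 (reflect across v@16): 12 holes -> [(0, 5), (0, 26), (2, 7), (2, 24), (3, 0), (3, 31), (4, 0), (4, 31), (5, 7), (5, 24), (7, 5), (7, 26)]
Holes: [(0, 5), (0, 26), (2, 7), (2, 24), (3, 0), (3, 31), (4, 0), (4, 31), (5, 7), (5, 24), (7, 5), (7, 26)]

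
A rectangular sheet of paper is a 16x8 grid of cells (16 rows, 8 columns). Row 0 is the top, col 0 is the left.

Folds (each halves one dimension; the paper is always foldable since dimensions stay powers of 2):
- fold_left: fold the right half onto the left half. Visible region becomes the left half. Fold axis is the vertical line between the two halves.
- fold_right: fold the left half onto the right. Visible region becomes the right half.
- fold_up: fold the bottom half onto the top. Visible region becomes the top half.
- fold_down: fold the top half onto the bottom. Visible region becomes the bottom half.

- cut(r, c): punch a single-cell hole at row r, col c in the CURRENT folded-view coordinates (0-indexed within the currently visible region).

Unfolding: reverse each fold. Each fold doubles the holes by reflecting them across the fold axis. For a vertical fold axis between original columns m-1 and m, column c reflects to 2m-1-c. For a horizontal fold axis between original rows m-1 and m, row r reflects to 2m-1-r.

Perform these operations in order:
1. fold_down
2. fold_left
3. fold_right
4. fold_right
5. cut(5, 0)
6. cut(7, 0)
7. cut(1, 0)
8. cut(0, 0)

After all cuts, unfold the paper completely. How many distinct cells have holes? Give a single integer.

Answer: 64

Derivation:
Op 1 fold_down: fold axis h@8; visible region now rows[8,16) x cols[0,8) = 8x8
Op 2 fold_left: fold axis v@4; visible region now rows[8,16) x cols[0,4) = 8x4
Op 3 fold_right: fold axis v@2; visible region now rows[8,16) x cols[2,4) = 8x2
Op 4 fold_right: fold axis v@3; visible region now rows[8,16) x cols[3,4) = 8x1
Op 5 cut(5, 0): punch at orig (13,3); cuts so far [(13, 3)]; region rows[8,16) x cols[3,4) = 8x1
Op 6 cut(7, 0): punch at orig (15,3); cuts so far [(13, 3), (15, 3)]; region rows[8,16) x cols[3,4) = 8x1
Op 7 cut(1, 0): punch at orig (9,3); cuts so far [(9, 3), (13, 3), (15, 3)]; region rows[8,16) x cols[3,4) = 8x1
Op 8 cut(0, 0): punch at orig (8,3); cuts so far [(8, 3), (9, 3), (13, 3), (15, 3)]; region rows[8,16) x cols[3,4) = 8x1
Unfold 1 (reflect across v@3): 8 holes -> [(8, 2), (8, 3), (9, 2), (9, 3), (13, 2), (13, 3), (15, 2), (15, 3)]
Unfold 2 (reflect across v@2): 16 holes -> [(8, 0), (8, 1), (8, 2), (8, 3), (9, 0), (9, 1), (9, 2), (9, 3), (13, 0), (13, 1), (13, 2), (13, 3), (15, 0), (15, 1), (15, 2), (15, 3)]
Unfold 3 (reflect across v@4): 32 holes -> [(8, 0), (8, 1), (8, 2), (8, 3), (8, 4), (8, 5), (8, 6), (8, 7), (9, 0), (9, 1), (9, 2), (9, 3), (9, 4), (9, 5), (9, 6), (9, 7), (13, 0), (13, 1), (13, 2), (13, 3), (13, 4), (13, 5), (13, 6), (13, 7), (15, 0), (15, 1), (15, 2), (15, 3), (15, 4), (15, 5), (15, 6), (15, 7)]
Unfold 4 (reflect across h@8): 64 holes -> [(0, 0), (0, 1), (0, 2), (0, 3), (0, 4), (0, 5), (0, 6), (0, 7), (2, 0), (2, 1), (2, 2), (2, 3), (2, 4), (2, 5), (2, 6), (2, 7), (6, 0), (6, 1), (6, 2), (6, 3), (6, 4), (6, 5), (6, 6), (6, 7), (7, 0), (7, 1), (7, 2), (7, 3), (7, 4), (7, 5), (7, 6), (7, 7), (8, 0), (8, 1), (8, 2), (8, 3), (8, 4), (8, 5), (8, 6), (8, 7), (9, 0), (9, 1), (9, 2), (9, 3), (9, 4), (9, 5), (9, 6), (9, 7), (13, 0), (13, 1), (13, 2), (13, 3), (13, 4), (13, 5), (13, 6), (13, 7), (15, 0), (15, 1), (15, 2), (15, 3), (15, 4), (15, 5), (15, 6), (15, 7)]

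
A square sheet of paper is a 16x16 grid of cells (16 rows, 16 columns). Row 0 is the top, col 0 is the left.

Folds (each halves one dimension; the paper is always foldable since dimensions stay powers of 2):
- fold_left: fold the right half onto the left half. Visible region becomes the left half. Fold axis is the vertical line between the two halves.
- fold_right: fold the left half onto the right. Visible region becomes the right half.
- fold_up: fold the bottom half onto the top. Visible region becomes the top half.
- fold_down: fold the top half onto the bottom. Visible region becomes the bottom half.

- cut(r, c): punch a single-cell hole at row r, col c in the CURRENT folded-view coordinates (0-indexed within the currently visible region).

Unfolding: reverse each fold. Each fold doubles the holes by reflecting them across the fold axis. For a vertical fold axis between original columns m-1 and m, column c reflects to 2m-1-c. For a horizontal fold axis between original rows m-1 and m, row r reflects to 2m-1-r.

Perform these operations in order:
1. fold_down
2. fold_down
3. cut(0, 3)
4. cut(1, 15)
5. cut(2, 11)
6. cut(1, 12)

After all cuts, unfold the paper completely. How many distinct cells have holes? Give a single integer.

Answer: 16

Derivation:
Op 1 fold_down: fold axis h@8; visible region now rows[8,16) x cols[0,16) = 8x16
Op 2 fold_down: fold axis h@12; visible region now rows[12,16) x cols[0,16) = 4x16
Op 3 cut(0, 3): punch at orig (12,3); cuts so far [(12, 3)]; region rows[12,16) x cols[0,16) = 4x16
Op 4 cut(1, 15): punch at orig (13,15); cuts so far [(12, 3), (13, 15)]; region rows[12,16) x cols[0,16) = 4x16
Op 5 cut(2, 11): punch at orig (14,11); cuts so far [(12, 3), (13, 15), (14, 11)]; region rows[12,16) x cols[0,16) = 4x16
Op 6 cut(1, 12): punch at orig (13,12); cuts so far [(12, 3), (13, 12), (13, 15), (14, 11)]; region rows[12,16) x cols[0,16) = 4x16
Unfold 1 (reflect across h@12): 8 holes -> [(9, 11), (10, 12), (10, 15), (11, 3), (12, 3), (13, 12), (13, 15), (14, 11)]
Unfold 2 (reflect across h@8): 16 holes -> [(1, 11), (2, 12), (2, 15), (3, 3), (4, 3), (5, 12), (5, 15), (6, 11), (9, 11), (10, 12), (10, 15), (11, 3), (12, 3), (13, 12), (13, 15), (14, 11)]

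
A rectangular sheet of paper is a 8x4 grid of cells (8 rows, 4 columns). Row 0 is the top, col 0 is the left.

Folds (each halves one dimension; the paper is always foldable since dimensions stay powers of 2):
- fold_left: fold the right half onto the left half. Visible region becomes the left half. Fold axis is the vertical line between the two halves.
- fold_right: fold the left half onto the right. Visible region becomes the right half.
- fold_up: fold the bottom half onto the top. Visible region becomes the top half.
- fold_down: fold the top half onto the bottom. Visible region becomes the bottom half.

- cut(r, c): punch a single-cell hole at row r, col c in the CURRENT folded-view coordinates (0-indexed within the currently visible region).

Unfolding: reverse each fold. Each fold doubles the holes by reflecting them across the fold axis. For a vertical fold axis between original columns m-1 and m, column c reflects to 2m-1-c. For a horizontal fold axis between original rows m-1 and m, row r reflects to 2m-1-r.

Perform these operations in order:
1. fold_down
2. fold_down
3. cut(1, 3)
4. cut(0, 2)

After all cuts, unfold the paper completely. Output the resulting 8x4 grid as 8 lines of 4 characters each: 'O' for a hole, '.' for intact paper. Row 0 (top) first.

Op 1 fold_down: fold axis h@4; visible region now rows[4,8) x cols[0,4) = 4x4
Op 2 fold_down: fold axis h@6; visible region now rows[6,8) x cols[0,4) = 2x4
Op 3 cut(1, 3): punch at orig (7,3); cuts so far [(7, 3)]; region rows[6,8) x cols[0,4) = 2x4
Op 4 cut(0, 2): punch at orig (6,2); cuts so far [(6, 2), (7, 3)]; region rows[6,8) x cols[0,4) = 2x4
Unfold 1 (reflect across h@6): 4 holes -> [(4, 3), (5, 2), (6, 2), (7, 3)]
Unfold 2 (reflect across h@4): 8 holes -> [(0, 3), (1, 2), (2, 2), (3, 3), (4, 3), (5, 2), (6, 2), (7, 3)]

Answer: ...O
..O.
..O.
...O
...O
..O.
..O.
...O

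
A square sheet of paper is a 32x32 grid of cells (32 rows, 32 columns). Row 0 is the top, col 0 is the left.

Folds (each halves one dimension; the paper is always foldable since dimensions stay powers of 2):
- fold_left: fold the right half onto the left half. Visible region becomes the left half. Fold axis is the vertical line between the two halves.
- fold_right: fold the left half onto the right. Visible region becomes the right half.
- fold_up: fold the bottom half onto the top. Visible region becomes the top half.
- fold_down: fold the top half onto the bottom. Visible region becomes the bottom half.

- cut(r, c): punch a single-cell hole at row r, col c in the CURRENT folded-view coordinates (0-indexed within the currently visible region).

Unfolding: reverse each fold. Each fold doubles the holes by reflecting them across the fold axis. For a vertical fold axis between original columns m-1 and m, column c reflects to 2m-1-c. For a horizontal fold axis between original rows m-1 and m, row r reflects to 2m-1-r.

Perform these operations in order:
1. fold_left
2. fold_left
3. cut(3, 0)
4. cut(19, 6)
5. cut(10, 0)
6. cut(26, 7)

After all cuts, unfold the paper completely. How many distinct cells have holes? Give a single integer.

Op 1 fold_left: fold axis v@16; visible region now rows[0,32) x cols[0,16) = 32x16
Op 2 fold_left: fold axis v@8; visible region now rows[0,32) x cols[0,8) = 32x8
Op 3 cut(3, 0): punch at orig (3,0); cuts so far [(3, 0)]; region rows[0,32) x cols[0,8) = 32x8
Op 4 cut(19, 6): punch at orig (19,6); cuts so far [(3, 0), (19, 6)]; region rows[0,32) x cols[0,8) = 32x8
Op 5 cut(10, 0): punch at orig (10,0); cuts so far [(3, 0), (10, 0), (19, 6)]; region rows[0,32) x cols[0,8) = 32x8
Op 6 cut(26, 7): punch at orig (26,7); cuts so far [(3, 0), (10, 0), (19, 6), (26, 7)]; region rows[0,32) x cols[0,8) = 32x8
Unfold 1 (reflect across v@8): 8 holes -> [(3, 0), (3, 15), (10, 0), (10, 15), (19, 6), (19, 9), (26, 7), (26, 8)]
Unfold 2 (reflect across v@16): 16 holes -> [(3, 0), (3, 15), (3, 16), (3, 31), (10, 0), (10, 15), (10, 16), (10, 31), (19, 6), (19, 9), (19, 22), (19, 25), (26, 7), (26, 8), (26, 23), (26, 24)]

Answer: 16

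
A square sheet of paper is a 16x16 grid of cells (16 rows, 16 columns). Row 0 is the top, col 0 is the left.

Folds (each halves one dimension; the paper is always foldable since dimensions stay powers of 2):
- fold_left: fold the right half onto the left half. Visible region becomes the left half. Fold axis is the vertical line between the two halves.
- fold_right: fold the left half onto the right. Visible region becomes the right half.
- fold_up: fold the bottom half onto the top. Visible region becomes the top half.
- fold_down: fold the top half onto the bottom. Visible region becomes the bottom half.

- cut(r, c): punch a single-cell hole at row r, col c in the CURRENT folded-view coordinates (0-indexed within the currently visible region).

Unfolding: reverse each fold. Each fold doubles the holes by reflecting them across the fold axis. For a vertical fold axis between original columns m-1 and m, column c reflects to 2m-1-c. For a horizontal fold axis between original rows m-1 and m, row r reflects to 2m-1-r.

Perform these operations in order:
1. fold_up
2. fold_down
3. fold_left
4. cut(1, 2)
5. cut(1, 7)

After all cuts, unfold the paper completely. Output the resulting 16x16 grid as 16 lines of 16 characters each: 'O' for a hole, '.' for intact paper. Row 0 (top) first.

Answer: ................
................
..O....OO....O..
................
................
..O....OO....O..
................
................
................
................
..O....OO....O..
................
................
..O....OO....O..
................
................

Derivation:
Op 1 fold_up: fold axis h@8; visible region now rows[0,8) x cols[0,16) = 8x16
Op 2 fold_down: fold axis h@4; visible region now rows[4,8) x cols[0,16) = 4x16
Op 3 fold_left: fold axis v@8; visible region now rows[4,8) x cols[0,8) = 4x8
Op 4 cut(1, 2): punch at orig (5,2); cuts so far [(5, 2)]; region rows[4,8) x cols[0,8) = 4x8
Op 5 cut(1, 7): punch at orig (5,7); cuts so far [(5, 2), (5, 7)]; region rows[4,8) x cols[0,8) = 4x8
Unfold 1 (reflect across v@8): 4 holes -> [(5, 2), (5, 7), (5, 8), (5, 13)]
Unfold 2 (reflect across h@4): 8 holes -> [(2, 2), (2, 7), (2, 8), (2, 13), (5, 2), (5, 7), (5, 8), (5, 13)]
Unfold 3 (reflect across h@8): 16 holes -> [(2, 2), (2, 7), (2, 8), (2, 13), (5, 2), (5, 7), (5, 8), (5, 13), (10, 2), (10, 7), (10, 8), (10, 13), (13, 2), (13, 7), (13, 8), (13, 13)]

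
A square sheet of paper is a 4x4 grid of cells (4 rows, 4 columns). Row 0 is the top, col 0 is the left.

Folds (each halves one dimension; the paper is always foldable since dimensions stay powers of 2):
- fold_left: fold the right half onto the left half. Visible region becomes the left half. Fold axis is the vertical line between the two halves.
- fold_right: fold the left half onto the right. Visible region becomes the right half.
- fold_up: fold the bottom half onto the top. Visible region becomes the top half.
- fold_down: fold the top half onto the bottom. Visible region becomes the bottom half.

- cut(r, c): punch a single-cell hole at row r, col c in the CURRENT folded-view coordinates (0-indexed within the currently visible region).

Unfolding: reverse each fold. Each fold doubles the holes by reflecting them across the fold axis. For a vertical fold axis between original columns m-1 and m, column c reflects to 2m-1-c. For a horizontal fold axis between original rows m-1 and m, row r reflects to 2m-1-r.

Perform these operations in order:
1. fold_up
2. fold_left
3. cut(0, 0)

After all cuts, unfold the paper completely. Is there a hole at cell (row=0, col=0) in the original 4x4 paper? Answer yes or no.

Answer: yes

Derivation:
Op 1 fold_up: fold axis h@2; visible region now rows[0,2) x cols[0,4) = 2x4
Op 2 fold_left: fold axis v@2; visible region now rows[0,2) x cols[0,2) = 2x2
Op 3 cut(0, 0): punch at orig (0,0); cuts so far [(0, 0)]; region rows[0,2) x cols[0,2) = 2x2
Unfold 1 (reflect across v@2): 2 holes -> [(0, 0), (0, 3)]
Unfold 2 (reflect across h@2): 4 holes -> [(0, 0), (0, 3), (3, 0), (3, 3)]
Holes: [(0, 0), (0, 3), (3, 0), (3, 3)]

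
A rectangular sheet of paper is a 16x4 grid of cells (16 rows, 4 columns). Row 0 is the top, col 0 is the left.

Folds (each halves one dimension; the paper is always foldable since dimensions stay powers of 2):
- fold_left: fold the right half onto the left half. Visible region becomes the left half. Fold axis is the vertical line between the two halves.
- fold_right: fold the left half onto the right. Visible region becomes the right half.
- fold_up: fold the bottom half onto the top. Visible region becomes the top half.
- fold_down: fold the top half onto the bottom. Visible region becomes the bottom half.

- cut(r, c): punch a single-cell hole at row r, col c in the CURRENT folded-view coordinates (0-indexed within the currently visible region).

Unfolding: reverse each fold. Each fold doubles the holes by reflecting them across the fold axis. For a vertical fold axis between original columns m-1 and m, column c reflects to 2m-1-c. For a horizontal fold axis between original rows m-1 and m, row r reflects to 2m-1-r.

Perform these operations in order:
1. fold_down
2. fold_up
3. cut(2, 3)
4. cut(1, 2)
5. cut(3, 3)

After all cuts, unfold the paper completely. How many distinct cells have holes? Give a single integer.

Answer: 12

Derivation:
Op 1 fold_down: fold axis h@8; visible region now rows[8,16) x cols[0,4) = 8x4
Op 2 fold_up: fold axis h@12; visible region now rows[8,12) x cols[0,4) = 4x4
Op 3 cut(2, 3): punch at orig (10,3); cuts so far [(10, 3)]; region rows[8,12) x cols[0,4) = 4x4
Op 4 cut(1, 2): punch at orig (9,2); cuts so far [(9, 2), (10, 3)]; region rows[8,12) x cols[0,4) = 4x4
Op 5 cut(3, 3): punch at orig (11,3); cuts so far [(9, 2), (10, 3), (11, 3)]; region rows[8,12) x cols[0,4) = 4x4
Unfold 1 (reflect across h@12): 6 holes -> [(9, 2), (10, 3), (11, 3), (12, 3), (13, 3), (14, 2)]
Unfold 2 (reflect across h@8): 12 holes -> [(1, 2), (2, 3), (3, 3), (4, 3), (5, 3), (6, 2), (9, 2), (10, 3), (11, 3), (12, 3), (13, 3), (14, 2)]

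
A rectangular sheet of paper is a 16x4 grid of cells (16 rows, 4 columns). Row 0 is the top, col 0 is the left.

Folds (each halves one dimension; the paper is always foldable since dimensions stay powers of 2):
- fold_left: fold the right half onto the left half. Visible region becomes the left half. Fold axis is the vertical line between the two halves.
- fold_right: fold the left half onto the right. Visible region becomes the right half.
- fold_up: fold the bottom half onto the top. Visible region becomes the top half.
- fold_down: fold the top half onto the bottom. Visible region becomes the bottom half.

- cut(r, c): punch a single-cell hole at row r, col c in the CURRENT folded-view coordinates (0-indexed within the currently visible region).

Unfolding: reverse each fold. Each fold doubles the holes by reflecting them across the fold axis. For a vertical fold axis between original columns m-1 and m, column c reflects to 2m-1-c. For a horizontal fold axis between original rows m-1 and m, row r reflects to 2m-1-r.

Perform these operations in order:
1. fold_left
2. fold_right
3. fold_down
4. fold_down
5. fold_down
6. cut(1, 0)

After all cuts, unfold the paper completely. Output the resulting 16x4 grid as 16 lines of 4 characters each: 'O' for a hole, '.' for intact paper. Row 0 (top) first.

Op 1 fold_left: fold axis v@2; visible region now rows[0,16) x cols[0,2) = 16x2
Op 2 fold_right: fold axis v@1; visible region now rows[0,16) x cols[1,2) = 16x1
Op 3 fold_down: fold axis h@8; visible region now rows[8,16) x cols[1,2) = 8x1
Op 4 fold_down: fold axis h@12; visible region now rows[12,16) x cols[1,2) = 4x1
Op 5 fold_down: fold axis h@14; visible region now rows[14,16) x cols[1,2) = 2x1
Op 6 cut(1, 0): punch at orig (15,1); cuts so far [(15, 1)]; region rows[14,16) x cols[1,2) = 2x1
Unfold 1 (reflect across h@14): 2 holes -> [(12, 1), (15, 1)]
Unfold 2 (reflect across h@12): 4 holes -> [(8, 1), (11, 1), (12, 1), (15, 1)]
Unfold 3 (reflect across h@8): 8 holes -> [(0, 1), (3, 1), (4, 1), (7, 1), (8, 1), (11, 1), (12, 1), (15, 1)]
Unfold 4 (reflect across v@1): 16 holes -> [(0, 0), (0, 1), (3, 0), (3, 1), (4, 0), (4, 1), (7, 0), (7, 1), (8, 0), (8, 1), (11, 0), (11, 1), (12, 0), (12, 1), (15, 0), (15, 1)]
Unfold 5 (reflect across v@2): 32 holes -> [(0, 0), (0, 1), (0, 2), (0, 3), (3, 0), (3, 1), (3, 2), (3, 3), (4, 0), (4, 1), (4, 2), (4, 3), (7, 0), (7, 1), (7, 2), (7, 3), (8, 0), (8, 1), (8, 2), (8, 3), (11, 0), (11, 1), (11, 2), (11, 3), (12, 0), (12, 1), (12, 2), (12, 3), (15, 0), (15, 1), (15, 2), (15, 3)]

Answer: OOOO
....
....
OOOO
OOOO
....
....
OOOO
OOOO
....
....
OOOO
OOOO
....
....
OOOO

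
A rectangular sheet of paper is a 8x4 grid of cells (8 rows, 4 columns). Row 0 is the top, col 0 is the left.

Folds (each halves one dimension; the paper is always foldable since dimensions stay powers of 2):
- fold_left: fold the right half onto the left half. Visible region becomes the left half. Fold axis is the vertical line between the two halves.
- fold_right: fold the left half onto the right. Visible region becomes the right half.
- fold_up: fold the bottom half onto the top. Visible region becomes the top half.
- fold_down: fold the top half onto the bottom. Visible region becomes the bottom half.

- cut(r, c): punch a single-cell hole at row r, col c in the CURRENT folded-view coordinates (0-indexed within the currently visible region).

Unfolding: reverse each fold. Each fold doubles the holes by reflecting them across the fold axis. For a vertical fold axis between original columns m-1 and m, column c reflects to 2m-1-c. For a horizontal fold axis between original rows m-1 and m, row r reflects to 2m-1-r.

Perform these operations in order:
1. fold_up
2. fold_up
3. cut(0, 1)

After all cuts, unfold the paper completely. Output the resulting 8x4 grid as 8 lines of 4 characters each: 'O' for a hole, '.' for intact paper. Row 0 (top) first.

Answer: .O..
....
....
.O..
.O..
....
....
.O..

Derivation:
Op 1 fold_up: fold axis h@4; visible region now rows[0,4) x cols[0,4) = 4x4
Op 2 fold_up: fold axis h@2; visible region now rows[0,2) x cols[0,4) = 2x4
Op 3 cut(0, 1): punch at orig (0,1); cuts so far [(0, 1)]; region rows[0,2) x cols[0,4) = 2x4
Unfold 1 (reflect across h@2): 2 holes -> [(0, 1), (3, 1)]
Unfold 2 (reflect across h@4): 4 holes -> [(0, 1), (3, 1), (4, 1), (7, 1)]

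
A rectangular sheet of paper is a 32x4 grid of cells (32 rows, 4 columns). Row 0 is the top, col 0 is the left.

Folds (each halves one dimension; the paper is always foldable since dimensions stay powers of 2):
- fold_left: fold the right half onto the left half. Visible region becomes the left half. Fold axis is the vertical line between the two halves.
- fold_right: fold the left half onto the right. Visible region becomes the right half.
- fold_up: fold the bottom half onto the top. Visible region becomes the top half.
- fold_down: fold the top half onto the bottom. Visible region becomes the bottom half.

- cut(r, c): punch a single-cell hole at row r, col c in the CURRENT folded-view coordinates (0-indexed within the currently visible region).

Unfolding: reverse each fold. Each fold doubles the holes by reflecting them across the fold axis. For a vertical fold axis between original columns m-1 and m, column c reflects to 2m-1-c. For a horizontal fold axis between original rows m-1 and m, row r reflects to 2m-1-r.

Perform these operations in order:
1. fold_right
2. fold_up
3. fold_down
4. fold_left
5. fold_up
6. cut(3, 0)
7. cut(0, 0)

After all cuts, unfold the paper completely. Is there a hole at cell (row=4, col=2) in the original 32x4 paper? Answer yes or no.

Answer: yes

Derivation:
Op 1 fold_right: fold axis v@2; visible region now rows[0,32) x cols[2,4) = 32x2
Op 2 fold_up: fold axis h@16; visible region now rows[0,16) x cols[2,4) = 16x2
Op 3 fold_down: fold axis h@8; visible region now rows[8,16) x cols[2,4) = 8x2
Op 4 fold_left: fold axis v@3; visible region now rows[8,16) x cols[2,3) = 8x1
Op 5 fold_up: fold axis h@12; visible region now rows[8,12) x cols[2,3) = 4x1
Op 6 cut(3, 0): punch at orig (11,2); cuts so far [(11, 2)]; region rows[8,12) x cols[2,3) = 4x1
Op 7 cut(0, 0): punch at orig (8,2); cuts so far [(8, 2), (11, 2)]; region rows[8,12) x cols[2,3) = 4x1
Unfold 1 (reflect across h@12): 4 holes -> [(8, 2), (11, 2), (12, 2), (15, 2)]
Unfold 2 (reflect across v@3): 8 holes -> [(8, 2), (8, 3), (11, 2), (11, 3), (12, 2), (12, 3), (15, 2), (15, 3)]
Unfold 3 (reflect across h@8): 16 holes -> [(0, 2), (0, 3), (3, 2), (3, 3), (4, 2), (4, 3), (7, 2), (7, 3), (8, 2), (8, 3), (11, 2), (11, 3), (12, 2), (12, 3), (15, 2), (15, 3)]
Unfold 4 (reflect across h@16): 32 holes -> [(0, 2), (0, 3), (3, 2), (3, 3), (4, 2), (4, 3), (7, 2), (7, 3), (8, 2), (8, 3), (11, 2), (11, 3), (12, 2), (12, 3), (15, 2), (15, 3), (16, 2), (16, 3), (19, 2), (19, 3), (20, 2), (20, 3), (23, 2), (23, 3), (24, 2), (24, 3), (27, 2), (27, 3), (28, 2), (28, 3), (31, 2), (31, 3)]
Unfold 5 (reflect across v@2): 64 holes -> [(0, 0), (0, 1), (0, 2), (0, 3), (3, 0), (3, 1), (3, 2), (3, 3), (4, 0), (4, 1), (4, 2), (4, 3), (7, 0), (7, 1), (7, 2), (7, 3), (8, 0), (8, 1), (8, 2), (8, 3), (11, 0), (11, 1), (11, 2), (11, 3), (12, 0), (12, 1), (12, 2), (12, 3), (15, 0), (15, 1), (15, 2), (15, 3), (16, 0), (16, 1), (16, 2), (16, 3), (19, 0), (19, 1), (19, 2), (19, 3), (20, 0), (20, 1), (20, 2), (20, 3), (23, 0), (23, 1), (23, 2), (23, 3), (24, 0), (24, 1), (24, 2), (24, 3), (27, 0), (27, 1), (27, 2), (27, 3), (28, 0), (28, 1), (28, 2), (28, 3), (31, 0), (31, 1), (31, 2), (31, 3)]
Holes: [(0, 0), (0, 1), (0, 2), (0, 3), (3, 0), (3, 1), (3, 2), (3, 3), (4, 0), (4, 1), (4, 2), (4, 3), (7, 0), (7, 1), (7, 2), (7, 3), (8, 0), (8, 1), (8, 2), (8, 3), (11, 0), (11, 1), (11, 2), (11, 3), (12, 0), (12, 1), (12, 2), (12, 3), (15, 0), (15, 1), (15, 2), (15, 3), (16, 0), (16, 1), (16, 2), (16, 3), (19, 0), (19, 1), (19, 2), (19, 3), (20, 0), (20, 1), (20, 2), (20, 3), (23, 0), (23, 1), (23, 2), (23, 3), (24, 0), (24, 1), (24, 2), (24, 3), (27, 0), (27, 1), (27, 2), (27, 3), (28, 0), (28, 1), (28, 2), (28, 3), (31, 0), (31, 1), (31, 2), (31, 3)]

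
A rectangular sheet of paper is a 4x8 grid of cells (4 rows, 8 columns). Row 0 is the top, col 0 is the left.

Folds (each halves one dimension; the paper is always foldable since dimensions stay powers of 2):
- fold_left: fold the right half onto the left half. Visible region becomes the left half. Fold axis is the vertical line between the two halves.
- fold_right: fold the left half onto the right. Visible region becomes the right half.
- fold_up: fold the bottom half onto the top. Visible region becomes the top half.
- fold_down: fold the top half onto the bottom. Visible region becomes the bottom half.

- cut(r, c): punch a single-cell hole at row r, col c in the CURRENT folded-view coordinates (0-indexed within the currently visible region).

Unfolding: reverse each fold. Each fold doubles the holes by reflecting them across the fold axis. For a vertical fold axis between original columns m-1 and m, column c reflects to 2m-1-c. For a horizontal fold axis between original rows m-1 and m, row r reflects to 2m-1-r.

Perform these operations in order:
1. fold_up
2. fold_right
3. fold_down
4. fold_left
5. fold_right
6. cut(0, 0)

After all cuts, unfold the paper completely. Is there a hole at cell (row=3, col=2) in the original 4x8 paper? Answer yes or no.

Op 1 fold_up: fold axis h@2; visible region now rows[0,2) x cols[0,8) = 2x8
Op 2 fold_right: fold axis v@4; visible region now rows[0,2) x cols[4,8) = 2x4
Op 3 fold_down: fold axis h@1; visible region now rows[1,2) x cols[4,8) = 1x4
Op 4 fold_left: fold axis v@6; visible region now rows[1,2) x cols[4,6) = 1x2
Op 5 fold_right: fold axis v@5; visible region now rows[1,2) x cols[5,6) = 1x1
Op 6 cut(0, 0): punch at orig (1,5); cuts so far [(1, 5)]; region rows[1,2) x cols[5,6) = 1x1
Unfold 1 (reflect across v@5): 2 holes -> [(1, 4), (1, 5)]
Unfold 2 (reflect across v@6): 4 holes -> [(1, 4), (1, 5), (1, 6), (1, 7)]
Unfold 3 (reflect across h@1): 8 holes -> [(0, 4), (0, 5), (0, 6), (0, 7), (1, 4), (1, 5), (1, 6), (1, 7)]
Unfold 4 (reflect across v@4): 16 holes -> [(0, 0), (0, 1), (0, 2), (0, 3), (0, 4), (0, 5), (0, 6), (0, 7), (1, 0), (1, 1), (1, 2), (1, 3), (1, 4), (1, 5), (1, 6), (1, 7)]
Unfold 5 (reflect across h@2): 32 holes -> [(0, 0), (0, 1), (0, 2), (0, 3), (0, 4), (0, 5), (0, 6), (0, 7), (1, 0), (1, 1), (1, 2), (1, 3), (1, 4), (1, 5), (1, 6), (1, 7), (2, 0), (2, 1), (2, 2), (2, 3), (2, 4), (2, 5), (2, 6), (2, 7), (3, 0), (3, 1), (3, 2), (3, 3), (3, 4), (3, 5), (3, 6), (3, 7)]
Holes: [(0, 0), (0, 1), (0, 2), (0, 3), (0, 4), (0, 5), (0, 6), (0, 7), (1, 0), (1, 1), (1, 2), (1, 3), (1, 4), (1, 5), (1, 6), (1, 7), (2, 0), (2, 1), (2, 2), (2, 3), (2, 4), (2, 5), (2, 6), (2, 7), (3, 0), (3, 1), (3, 2), (3, 3), (3, 4), (3, 5), (3, 6), (3, 7)]

Answer: yes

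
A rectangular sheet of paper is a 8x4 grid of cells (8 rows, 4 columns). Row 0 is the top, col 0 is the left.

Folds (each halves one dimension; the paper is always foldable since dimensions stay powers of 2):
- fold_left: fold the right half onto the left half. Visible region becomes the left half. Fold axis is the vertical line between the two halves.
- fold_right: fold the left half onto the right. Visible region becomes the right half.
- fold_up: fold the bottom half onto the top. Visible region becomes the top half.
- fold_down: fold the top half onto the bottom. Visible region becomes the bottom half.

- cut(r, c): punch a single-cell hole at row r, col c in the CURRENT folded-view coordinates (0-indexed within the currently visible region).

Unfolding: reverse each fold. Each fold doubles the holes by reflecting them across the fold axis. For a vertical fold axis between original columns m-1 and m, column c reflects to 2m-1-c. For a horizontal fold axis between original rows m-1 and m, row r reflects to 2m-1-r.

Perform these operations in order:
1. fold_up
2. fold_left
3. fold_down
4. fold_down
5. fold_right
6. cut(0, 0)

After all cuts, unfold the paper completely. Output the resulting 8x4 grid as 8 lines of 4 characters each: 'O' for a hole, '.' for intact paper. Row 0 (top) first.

Answer: OOOO
OOOO
OOOO
OOOO
OOOO
OOOO
OOOO
OOOO

Derivation:
Op 1 fold_up: fold axis h@4; visible region now rows[0,4) x cols[0,4) = 4x4
Op 2 fold_left: fold axis v@2; visible region now rows[0,4) x cols[0,2) = 4x2
Op 3 fold_down: fold axis h@2; visible region now rows[2,4) x cols[0,2) = 2x2
Op 4 fold_down: fold axis h@3; visible region now rows[3,4) x cols[0,2) = 1x2
Op 5 fold_right: fold axis v@1; visible region now rows[3,4) x cols[1,2) = 1x1
Op 6 cut(0, 0): punch at orig (3,1); cuts so far [(3, 1)]; region rows[3,4) x cols[1,2) = 1x1
Unfold 1 (reflect across v@1): 2 holes -> [(3, 0), (3, 1)]
Unfold 2 (reflect across h@3): 4 holes -> [(2, 0), (2, 1), (3, 0), (3, 1)]
Unfold 3 (reflect across h@2): 8 holes -> [(0, 0), (0, 1), (1, 0), (1, 1), (2, 0), (2, 1), (3, 0), (3, 1)]
Unfold 4 (reflect across v@2): 16 holes -> [(0, 0), (0, 1), (0, 2), (0, 3), (1, 0), (1, 1), (1, 2), (1, 3), (2, 0), (2, 1), (2, 2), (2, 3), (3, 0), (3, 1), (3, 2), (3, 3)]
Unfold 5 (reflect across h@4): 32 holes -> [(0, 0), (0, 1), (0, 2), (0, 3), (1, 0), (1, 1), (1, 2), (1, 3), (2, 0), (2, 1), (2, 2), (2, 3), (3, 0), (3, 1), (3, 2), (3, 3), (4, 0), (4, 1), (4, 2), (4, 3), (5, 0), (5, 1), (5, 2), (5, 3), (6, 0), (6, 1), (6, 2), (6, 3), (7, 0), (7, 1), (7, 2), (7, 3)]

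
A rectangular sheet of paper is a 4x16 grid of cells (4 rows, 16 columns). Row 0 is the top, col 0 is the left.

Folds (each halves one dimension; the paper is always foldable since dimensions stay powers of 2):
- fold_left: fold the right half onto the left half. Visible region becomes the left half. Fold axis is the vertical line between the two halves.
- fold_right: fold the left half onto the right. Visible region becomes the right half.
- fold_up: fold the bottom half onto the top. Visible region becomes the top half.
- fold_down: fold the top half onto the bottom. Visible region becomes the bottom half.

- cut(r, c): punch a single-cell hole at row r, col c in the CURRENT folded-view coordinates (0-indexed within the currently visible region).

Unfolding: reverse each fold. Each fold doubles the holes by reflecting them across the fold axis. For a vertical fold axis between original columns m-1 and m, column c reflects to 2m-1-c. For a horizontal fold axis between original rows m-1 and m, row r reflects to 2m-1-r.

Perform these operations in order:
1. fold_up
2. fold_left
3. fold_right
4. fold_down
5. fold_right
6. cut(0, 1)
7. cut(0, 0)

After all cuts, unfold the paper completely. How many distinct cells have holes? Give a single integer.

Answer: 64

Derivation:
Op 1 fold_up: fold axis h@2; visible region now rows[0,2) x cols[0,16) = 2x16
Op 2 fold_left: fold axis v@8; visible region now rows[0,2) x cols[0,8) = 2x8
Op 3 fold_right: fold axis v@4; visible region now rows[0,2) x cols[4,8) = 2x4
Op 4 fold_down: fold axis h@1; visible region now rows[1,2) x cols[4,8) = 1x4
Op 5 fold_right: fold axis v@6; visible region now rows[1,2) x cols[6,8) = 1x2
Op 6 cut(0, 1): punch at orig (1,7); cuts so far [(1, 7)]; region rows[1,2) x cols[6,8) = 1x2
Op 7 cut(0, 0): punch at orig (1,6); cuts so far [(1, 6), (1, 7)]; region rows[1,2) x cols[6,8) = 1x2
Unfold 1 (reflect across v@6): 4 holes -> [(1, 4), (1, 5), (1, 6), (1, 7)]
Unfold 2 (reflect across h@1): 8 holes -> [(0, 4), (0, 5), (0, 6), (0, 7), (1, 4), (1, 5), (1, 6), (1, 7)]
Unfold 3 (reflect across v@4): 16 holes -> [(0, 0), (0, 1), (0, 2), (0, 3), (0, 4), (0, 5), (0, 6), (0, 7), (1, 0), (1, 1), (1, 2), (1, 3), (1, 4), (1, 5), (1, 6), (1, 7)]
Unfold 4 (reflect across v@8): 32 holes -> [(0, 0), (0, 1), (0, 2), (0, 3), (0, 4), (0, 5), (0, 6), (0, 7), (0, 8), (0, 9), (0, 10), (0, 11), (0, 12), (0, 13), (0, 14), (0, 15), (1, 0), (1, 1), (1, 2), (1, 3), (1, 4), (1, 5), (1, 6), (1, 7), (1, 8), (1, 9), (1, 10), (1, 11), (1, 12), (1, 13), (1, 14), (1, 15)]
Unfold 5 (reflect across h@2): 64 holes -> [(0, 0), (0, 1), (0, 2), (0, 3), (0, 4), (0, 5), (0, 6), (0, 7), (0, 8), (0, 9), (0, 10), (0, 11), (0, 12), (0, 13), (0, 14), (0, 15), (1, 0), (1, 1), (1, 2), (1, 3), (1, 4), (1, 5), (1, 6), (1, 7), (1, 8), (1, 9), (1, 10), (1, 11), (1, 12), (1, 13), (1, 14), (1, 15), (2, 0), (2, 1), (2, 2), (2, 3), (2, 4), (2, 5), (2, 6), (2, 7), (2, 8), (2, 9), (2, 10), (2, 11), (2, 12), (2, 13), (2, 14), (2, 15), (3, 0), (3, 1), (3, 2), (3, 3), (3, 4), (3, 5), (3, 6), (3, 7), (3, 8), (3, 9), (3, 10), (3, 11), (3, 12), (3, 13), (3, 14), (3, 15)]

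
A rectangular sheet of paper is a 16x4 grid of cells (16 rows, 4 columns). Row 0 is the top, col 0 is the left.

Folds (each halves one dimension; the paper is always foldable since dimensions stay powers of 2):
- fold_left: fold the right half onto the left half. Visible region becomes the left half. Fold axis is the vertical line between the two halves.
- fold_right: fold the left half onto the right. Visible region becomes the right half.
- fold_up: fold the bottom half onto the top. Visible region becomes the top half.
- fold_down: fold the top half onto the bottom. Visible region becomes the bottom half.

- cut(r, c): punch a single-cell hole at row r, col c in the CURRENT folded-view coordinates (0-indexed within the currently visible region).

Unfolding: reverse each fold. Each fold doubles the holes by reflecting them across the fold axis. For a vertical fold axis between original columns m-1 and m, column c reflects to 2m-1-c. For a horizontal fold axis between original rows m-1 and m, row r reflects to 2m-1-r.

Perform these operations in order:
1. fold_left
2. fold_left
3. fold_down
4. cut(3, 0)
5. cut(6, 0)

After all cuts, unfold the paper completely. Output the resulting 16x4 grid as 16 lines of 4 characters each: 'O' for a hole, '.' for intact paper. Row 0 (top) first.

Op 1 fold_left: fold axis v@2; visible region now rows[0,16) x cols[0,2) = 16x2
Op 2 fold_left: fold axis v@1; visible region now rows[0,16) x cols[0,1) = 16x1
Op 3 fold_down: fold axis h@8; visible region now rows[8,16) x cols[0,1) = 8x1
Op 4 cut(3, 0): punch at orig (11,0); cuts so far [(11, 0)]; region rows[8,16) x cols[0,1) = 8x1
Op 5 cut(6, 0): punch at orig (14,0); cuts so far [(11, 0), (14, 0)]; region rows[8,16) x cols[0,1) = 8x1
Unfold 1 (reflect across h@8): 4 holes -> [(1, 0), (4, 0), (11, 0), (14, 0)]
Unfold 2 (reflect across v@1): 8 holes -> [(1, 0), (1, 1), (4, 0), (4, 1), (11, 0), (11, 1), (14, 0), (14, 1)]
Unfold 3 (reflect across v@2): 16 holes -> [(1, 0), (1, 1), (1, 2), (1, 3), (4, 0), (4, 1), (4, 2), (4, 3), (11, 0), (11, 1), (11, 2), (11, 3), (14, 0), (14, 1), (14, 2), (14, 3)]

Answer: ....
OOOO
....
....
OOOO
....
....
....
....
....
....
OOOO
....
....
OOOO
....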